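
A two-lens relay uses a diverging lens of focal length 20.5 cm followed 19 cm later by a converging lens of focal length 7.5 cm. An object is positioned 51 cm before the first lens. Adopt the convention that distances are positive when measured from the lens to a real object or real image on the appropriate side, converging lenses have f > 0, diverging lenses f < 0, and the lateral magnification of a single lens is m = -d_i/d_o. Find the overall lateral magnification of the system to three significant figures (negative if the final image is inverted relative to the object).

Applying the thin-lens equation to the first lens, 1/(-20.5) = 1/51 + 1/d_i1, which gives d_i1 = -14.622 cm.
Its lateral magnification is m_1 = -d_i1/d_o1 = -(-14.622)/51 = 0.2867.
With d_i1 < 0 the first image is virtual and lies on the object side; the object distance for lens 2 is d_o2 = 19 - (-14.622) = 33.622 cm.
Applying the thin-lens equation again with f_2 = 7.5 cm and d_o2 = 33.622 cm gives d_i2 = 9.653 cm.
m_2 = -(9.653)/(33.622) = -0.2871.
Total m = m_1 x m_2 = (0.2867)(-0.2871) = -0.0823.

-0.0823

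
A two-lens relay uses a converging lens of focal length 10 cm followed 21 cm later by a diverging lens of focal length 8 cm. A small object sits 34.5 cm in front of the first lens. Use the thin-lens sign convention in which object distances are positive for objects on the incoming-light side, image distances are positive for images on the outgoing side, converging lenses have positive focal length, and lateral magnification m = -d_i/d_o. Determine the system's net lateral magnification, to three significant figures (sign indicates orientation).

Applying the thin-lens equation to the first lens, 1/10 = 1/34.5 + 1/d_i1, which gives d_i1 = 14.082 cm.
Its lateral magnification is m_1 = -d_i1/d_o1 = -(14.082)/34.5 = -0.4082.
That image sits 6.918 cm in front of the second lens, so d_o2 = 6.918 cm.
Applying the thin-lens equation again with f_2 = -8 cm and d_o2 = 6.918 cm gives d_i2 = -3.710 cm.
m_2 = -(-3.710)/(6.918) = 0.5363.
Total m = m_1 x m_2 = (-0.4082)(0.5363) = -0.2189.

-0.219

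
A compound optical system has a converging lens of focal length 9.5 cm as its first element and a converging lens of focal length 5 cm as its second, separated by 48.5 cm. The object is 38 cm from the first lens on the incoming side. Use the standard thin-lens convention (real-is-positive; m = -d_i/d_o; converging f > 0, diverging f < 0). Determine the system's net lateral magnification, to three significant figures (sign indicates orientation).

Lens 1: 1/d_i1 = 1/f_1 - 1/d_o1 = 1/9.5 - 1/38 = 0.07895 cm^-1, so d_i1 = 12.667 cm.
m_1 = -(12.667)/38 = -0.3333.
Object distance for lens 2: d_o2 = 48.5 - 12.667 = 35.833 cm.
Lens 2: 1/d_i2 = 1/f_2 - 1/d_o2 = 1/5 - 1/(35.833) = 0.17209 cm^-1, so d_i2 = 5.811 cm.
m_2 = -(5.811)/(35.833) = -0.1622.
Total m = m_1 x m_2 = (-0.3333)(-0.1622) = 0.0541.

0.0541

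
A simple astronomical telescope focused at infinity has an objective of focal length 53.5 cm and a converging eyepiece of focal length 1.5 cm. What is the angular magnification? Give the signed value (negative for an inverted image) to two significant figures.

M = -f_obj/f_eye = -53.5/(1.5) = -35.667.

-36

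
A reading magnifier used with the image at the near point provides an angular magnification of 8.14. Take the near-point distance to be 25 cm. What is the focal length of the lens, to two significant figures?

For the image at the near point, M = 1 + D/f.
f = D/(M - 1) = 25/(8.14 - 1) = 3.501 cm.

3.5 cm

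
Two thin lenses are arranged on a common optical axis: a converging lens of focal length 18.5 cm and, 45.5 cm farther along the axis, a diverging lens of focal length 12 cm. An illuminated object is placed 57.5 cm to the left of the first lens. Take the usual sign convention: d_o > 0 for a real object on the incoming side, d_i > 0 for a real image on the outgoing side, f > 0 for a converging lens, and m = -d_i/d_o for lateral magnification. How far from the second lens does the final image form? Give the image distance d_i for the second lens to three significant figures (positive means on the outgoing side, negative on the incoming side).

Applying the thin-lens equation to the first lens, 1/18.5 = 1/57.5 + 1/d_i1, which gives d_i1 = 27.276 cm.
The intermediate image is 27.276 cm to the right of lens 1, so d_o2 = L - d_i1 = 45.5 - 27.276 = 18.224 cm.
Applying the thin-lens equation again with f_2 = -12 cm and d_o2 = 18.224 cm gives d_i2 = -7.236 cm.

-7.24 cm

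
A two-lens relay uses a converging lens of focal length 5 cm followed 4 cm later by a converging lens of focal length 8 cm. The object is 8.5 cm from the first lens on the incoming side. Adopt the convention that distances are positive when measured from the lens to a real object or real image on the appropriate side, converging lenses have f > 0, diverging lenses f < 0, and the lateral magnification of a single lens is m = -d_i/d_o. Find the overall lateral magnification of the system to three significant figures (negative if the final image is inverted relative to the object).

First lens: d_i1 = 1/(1/5 - 1/8.5) = 12.143 cm.
m_1 = -(12.143)/8.5 = -1.4286.
This image would form 12.143 cm past lens 1, i.e. 8.143 cm beyond lens 2, so it is a virtual object for lens 2: d_o2 = 4 - 12.143 = -8.143 cm.
Second lens: d_i2 = 1/(1/8 - 1/(-8.143)) = 4.035 cm.
m_2 = -(4.035)/(-8.143) = 0.4956.
The system's lateral magnification is m_1 m_2 = (-1.4286)(0.4956) = -0.7080.

-0.708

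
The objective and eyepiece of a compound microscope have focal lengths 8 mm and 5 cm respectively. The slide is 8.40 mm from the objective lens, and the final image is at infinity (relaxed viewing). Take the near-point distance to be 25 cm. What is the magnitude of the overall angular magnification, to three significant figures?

100

Convert to cm: f_obj = 8 mm = 0.8 cm; d_o = 8.40 mm = 0.84 cm.
Objective: 1/d_i = 1/f_obj - 1/d_o = 1/0.8 - 1/0.84 = 0.05952 cm^-1, so d_i = 16.800 cm.
m_obj = -d_i/d_o = -16.800/0.84 = -20.000.
Eyepiece angular magnification (image at infinity): M_eye = D/f_e = 25/5 = 5.000.
Overall M = m_obj x M_eye = (-20.000)(5.000) = -100.00.
|M| = 100.00.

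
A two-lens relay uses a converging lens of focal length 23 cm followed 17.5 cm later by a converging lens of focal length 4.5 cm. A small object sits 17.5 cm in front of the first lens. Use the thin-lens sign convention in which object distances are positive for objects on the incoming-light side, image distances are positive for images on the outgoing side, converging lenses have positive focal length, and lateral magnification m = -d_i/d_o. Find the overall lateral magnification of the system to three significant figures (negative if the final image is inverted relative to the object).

-0.218

First lens: d_i1 = 1/(1/23 - 1/17.5) = -73.182 cm.
m_1 = -(-73.182)/17.5 = 4.1818.
The intermediate image is virtual, 73.182 cm to the left of lens 1, so d_o2 = L - d_i1 = 17.5 - (-73.182) = 90.682 cm.
Second lens: d_i2 = 1/(1/4.5 - 1/(90.682)) = 4.735 cm.
m_2 = -(4.735)/(90.682) = -0.0522.
Total m = m_1 x m_2 = (4.1818)(-0.0522) = -0.2184.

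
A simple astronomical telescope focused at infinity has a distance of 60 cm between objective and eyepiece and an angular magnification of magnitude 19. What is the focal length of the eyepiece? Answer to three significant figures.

In normal adjustment the tube length equals f_obj + f_eye and |M| = f_obj/f_eye.
So f_obj = 19 f_eye and 19 f_eye + f_eye = 60 cm, giving f_eye = 60/20 = 3.000 cm and f_obj = 57.000 cm.

3.00 cm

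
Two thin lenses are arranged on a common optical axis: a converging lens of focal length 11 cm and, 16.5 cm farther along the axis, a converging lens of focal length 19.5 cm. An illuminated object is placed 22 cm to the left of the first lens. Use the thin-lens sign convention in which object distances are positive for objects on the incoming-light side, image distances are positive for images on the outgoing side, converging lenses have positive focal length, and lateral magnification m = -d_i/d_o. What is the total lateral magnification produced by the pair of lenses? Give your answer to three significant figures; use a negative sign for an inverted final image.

Applying the thin-lens equation to the first lens, 1/11 = 1/22 + 1/d_i1, which gives d_i1 = 22.000 cm.
Its lateral magnification is m_1 = -d_i1/d_o1 = -(22.000)/22 = -1.0000.
This image would form 22.000 cm past lens 1, i.e. 5.500 cm beyond lens 2, so it is a virtual object for lens 2: d_o2 = 16.5 - 22.000 = -5.500 cm.
Applying the thin-lens equation again with f_2 = 19.5 cm and d_o2 = -5.500 cm gives d_i2 = 4.290 cm.
m_2 = -(4.290)/(-5.500) = 0.7800.
Total m = m_1 x m_2 = (-1.0000)(0.7800) = -0.7800.

-0.780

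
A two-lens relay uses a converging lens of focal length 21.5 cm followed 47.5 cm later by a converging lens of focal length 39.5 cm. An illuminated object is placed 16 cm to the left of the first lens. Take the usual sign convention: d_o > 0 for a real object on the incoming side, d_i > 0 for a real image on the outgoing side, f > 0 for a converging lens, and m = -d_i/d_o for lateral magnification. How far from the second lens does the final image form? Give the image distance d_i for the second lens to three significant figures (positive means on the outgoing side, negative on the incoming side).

61.6 cm

First lens: d_i1 = 1/(1/21.5 - 1/16) = -62.545 cm.
The intermediate image is virtual, 62.545 cm to the left of lens 1, so d_o2 = L - d_i1 = 47.5 - (-62.545) = 110.045 cm.
Second lens: d_i2 = 1/(1/39.5 - 1/(110.045)) = 61.617 cm.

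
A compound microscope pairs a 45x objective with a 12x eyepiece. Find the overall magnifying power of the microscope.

The overall magnification of a compound microscope is the product of the objective and eyepiece magnifications:
M = M_obj x M_eye = 45 x 12 = 540.

540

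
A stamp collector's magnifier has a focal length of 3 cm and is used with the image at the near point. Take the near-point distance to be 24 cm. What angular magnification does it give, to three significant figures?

M = 1 + D/f = 1 + 24/3 = 9.000.

9.00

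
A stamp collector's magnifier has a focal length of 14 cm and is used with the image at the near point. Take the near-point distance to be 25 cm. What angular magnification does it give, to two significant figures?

2.8

M = 1 + D/f = 1 + 25/14 = 2.786.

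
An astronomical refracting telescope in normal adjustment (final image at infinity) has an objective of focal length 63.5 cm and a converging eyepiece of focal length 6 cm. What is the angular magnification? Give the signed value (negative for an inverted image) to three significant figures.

-10.6

M = -f_obj/f_eye = -63.5/(6) = -10.583.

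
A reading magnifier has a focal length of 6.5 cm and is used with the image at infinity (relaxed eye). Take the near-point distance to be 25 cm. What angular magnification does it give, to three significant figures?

3.85

M = D/f = 25/6.5 = 3.846.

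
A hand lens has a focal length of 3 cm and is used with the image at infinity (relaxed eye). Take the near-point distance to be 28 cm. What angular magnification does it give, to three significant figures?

9.33

M = D/f = 28/3 = 9.333.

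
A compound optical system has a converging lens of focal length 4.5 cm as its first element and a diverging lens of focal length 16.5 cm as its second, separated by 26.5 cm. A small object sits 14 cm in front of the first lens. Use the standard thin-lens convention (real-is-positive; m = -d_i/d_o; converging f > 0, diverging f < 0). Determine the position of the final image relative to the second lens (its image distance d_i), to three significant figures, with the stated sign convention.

-9.01 cm

Lens 1: 1/d_i1 = 1/f_1 - 1/d_o1 = 1/4.5 - 1/14 = 0.15079 cm^-1, so d_i1 = 6.632 cm.
The intermediate image is 6.632 cm to the right of lens 1, so d_o2 = L - d_i1 = 26.5 - 6.632 = 19.868 cm.
Lens 2: 1/d_i2 = 1/f_2 - 1/d_o2 = 1/(-16.5) - 1/(19.868) = -0.11094 cm^-1, so d_i2 = -9.014 cm.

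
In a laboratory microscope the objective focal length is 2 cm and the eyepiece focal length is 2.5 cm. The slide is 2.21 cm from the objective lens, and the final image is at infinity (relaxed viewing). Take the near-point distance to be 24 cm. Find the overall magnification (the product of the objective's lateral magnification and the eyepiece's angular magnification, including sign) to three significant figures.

-91.4

Objective: 1/d_i = 1/f_obj - 1/d_o = 1/2 - 1/2.21 = 0.04751 cm^-1, so d_i = 21.048 cm.
m_obj = -d_i/d_o = -21.048/2.21 = -9.524.
Eyepiece angular magnification (image at infinity): M_eye = D/f_e = 24/2.5 = 9.600.
Overall M = m_obj x M_eye = (-9.524)(9.600) = -91.43.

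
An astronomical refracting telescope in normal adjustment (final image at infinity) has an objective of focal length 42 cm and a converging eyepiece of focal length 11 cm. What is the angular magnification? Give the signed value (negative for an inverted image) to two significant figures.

-3.8

M = -f_obj/f_eye = -42/(11) = -3.818.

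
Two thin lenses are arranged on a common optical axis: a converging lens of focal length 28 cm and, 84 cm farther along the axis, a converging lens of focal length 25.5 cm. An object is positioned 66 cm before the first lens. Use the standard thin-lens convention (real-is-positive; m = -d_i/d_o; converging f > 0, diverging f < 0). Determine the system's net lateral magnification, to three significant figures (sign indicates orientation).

First lens: d_i1 = 1/(1/28 - 1/66) = 48.632 cm.
m_1 = -(48.632)/66 = -0.7368.
Object distance for lens 2: d_o2 = 84 - 48.632 = 35.368 cm.
Second lens: d_i2 = 1/(1/25.5 - 1/(35.368)) = 91.392 cm.
m_2 = -(91.392)/(35.368) = -2.5840.
The system's lateral magnification is m_1 m_2 = (-0.7368)(-2.5840) = 1.9040.

1.90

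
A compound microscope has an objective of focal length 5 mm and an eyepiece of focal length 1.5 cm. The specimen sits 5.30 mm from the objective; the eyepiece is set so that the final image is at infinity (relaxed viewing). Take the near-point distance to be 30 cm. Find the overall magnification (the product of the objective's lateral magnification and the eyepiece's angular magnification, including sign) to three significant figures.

Convert to cm: f_obj = 5 mm = 0.5 cm; d_o = 5.30 mm = 0.53 cm.
Objective: 1/d_i = 1/f_obj - 1/d_o = 1/0.5 - 1/0.53 = 0.11321 cm^-1, so d_i = 8.833 cm.
m_obj = -d_i/d_o = -8.833/0.53 = -16.667.
Eyepiece angular magnification (image at infinity): M_eye = D/f_e = 30/1.5 = 20.000.
Overall M = m_obj x M_eye = (-16.667)(20.000) = -333.33.

-333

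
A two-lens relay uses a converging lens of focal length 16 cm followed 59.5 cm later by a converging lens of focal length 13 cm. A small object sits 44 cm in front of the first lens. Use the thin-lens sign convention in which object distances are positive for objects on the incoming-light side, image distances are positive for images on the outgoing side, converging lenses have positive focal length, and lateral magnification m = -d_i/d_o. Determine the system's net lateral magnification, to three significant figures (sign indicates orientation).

Lens 1: 1/d_i1 = 1/f_1 - 1/d_o1 = 1/16 - 1/44 = 0.03977 cm^-1, so d_i1 = 25.143 cm.
m_1 = -(25.143)/44 = -0.5714.
Object distance for lens 2: d_o2 = 59.5 - 25.143 = 34.357 cm.
Lens 2: 1/d_i2 = 1/f_2 - 1/d_o2 = 1/13 - 1/(34.357) = 0.04782 cm^-1, so d_i2 = 20.913 cm.
m_2 = -(20.913)/(34.357) = -0.6087.
Total m = m_1 x m_2 = (-0.5714)(-0.6087) = 0.3478.

0.348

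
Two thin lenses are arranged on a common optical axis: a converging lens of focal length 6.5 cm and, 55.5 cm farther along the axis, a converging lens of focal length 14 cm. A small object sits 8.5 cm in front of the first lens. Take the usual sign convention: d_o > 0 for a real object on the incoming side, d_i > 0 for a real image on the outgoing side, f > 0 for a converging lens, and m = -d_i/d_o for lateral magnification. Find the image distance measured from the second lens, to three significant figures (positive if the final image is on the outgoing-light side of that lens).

28.1 cm

Applying the thin-lens equation to the first lens, 1/6.5 = 1/8.5 + 1/d_i1, which gives d_i1 = 27.625 cm.
That image sits 27.875 cm in front of the second lens, so d_o2 = 27.875 cm.
Applying the thin-lens equation again with f_2 = 14 cm and d_o2 = 27.875 cm gives d_i2 = 28.126 cm.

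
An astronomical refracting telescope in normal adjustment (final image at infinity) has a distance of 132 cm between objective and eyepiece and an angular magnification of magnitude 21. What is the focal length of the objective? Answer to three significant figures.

126 cm

In normal adjustment the tube length equals f_obj + f_eye and |M| = f_obj/f_eye.
So f_obj = 21 f_eye and 21 f_eye + f_eye = 132 cm, giving f_eye = 132/22 = 6.000 cm and f_obj = 126.000 cm.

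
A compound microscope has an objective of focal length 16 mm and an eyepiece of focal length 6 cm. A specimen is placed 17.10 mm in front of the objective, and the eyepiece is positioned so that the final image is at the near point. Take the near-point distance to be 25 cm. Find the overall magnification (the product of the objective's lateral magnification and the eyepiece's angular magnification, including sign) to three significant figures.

Convert to cm: f_obj = 16 mm = 1.6 cm; d_o = 17.10 mm = 1.71 cm.
Objective: 1/d_i = 1/f_obj - 1/d_o = 1/1.6 - 1/1.71 = 0.04020 cm^-1, so d_i = 24.873 cm.
m_obj = -d_i/d_o = -24.873/1.71 = -14.545.
Eyepiece angular magnification (image at near point): M_eye = 1 + D/f_e = 1 + 25/6 = 5.167.
Overall M = m_obj x M_eye = (-14.545)(5.167) = -75.15.

-75.2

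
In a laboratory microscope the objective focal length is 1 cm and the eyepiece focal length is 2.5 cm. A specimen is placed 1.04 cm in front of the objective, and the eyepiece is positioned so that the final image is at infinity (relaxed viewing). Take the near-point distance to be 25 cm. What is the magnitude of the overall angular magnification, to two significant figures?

250

Objective: 1/d_i = 1/f_obj - 1/d_o = 1/1 - 1/1.04 = 0.03846 cm^-1, so d_i = 26.000 cm.
m_obj = -d_i/d_o = -26.000/1.04 = -25.000.
Eyepiece angular magnification (image at infinity): M_eye = D/f_e = 25/2.5 = 10.000.
Overall M = m_obj x M_eye = (-25.000)(10.000) = -250.00.
|M| = 250.00.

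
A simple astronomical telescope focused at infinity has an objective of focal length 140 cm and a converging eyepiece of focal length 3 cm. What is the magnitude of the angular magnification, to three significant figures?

|M| = f_obj/|f_eye| = 140/3 = 46.667.

46.7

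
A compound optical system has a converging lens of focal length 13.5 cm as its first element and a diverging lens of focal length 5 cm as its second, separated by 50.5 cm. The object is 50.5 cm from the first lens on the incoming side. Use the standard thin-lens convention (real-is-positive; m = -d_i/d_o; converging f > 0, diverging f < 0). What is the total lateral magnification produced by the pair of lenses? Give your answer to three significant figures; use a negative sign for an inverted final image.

-0.0492

Applying the thin-lens equation to the first lens, 1/13.5 = 1/50.5 + 1/d_i1, which gives d_i1 = 18.426 cm.
Its lateral magnification is m_1 = -d_i1/d_o1 = -(18.426)/50.5 = -0.3649.
The intermediate image is 18.426 cm to the right of lens 1, so d_o2 = L - d_i1 = 50.5 - 18.426 = 32.074 cm.
Applying the thin-lens equation again with f_2 = -5 cm and d_o2 = 32.074 cm gives d_i2 = -4.326 cm.
m_2 = -(-4.326)/(32.074) = 0.1349.
Overall magnification: m = m_1 m_2 = -0.0492.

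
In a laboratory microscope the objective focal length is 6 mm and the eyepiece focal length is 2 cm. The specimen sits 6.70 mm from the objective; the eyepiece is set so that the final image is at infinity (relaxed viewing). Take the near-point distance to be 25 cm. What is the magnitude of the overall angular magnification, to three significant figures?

Convert to cm: f_obj = 6 mm = 0.6 cm; d_o = 6.70 mm = 0.67 cm.
Objective: 1/d_i = 1/f_obj - 1/d_o = 1/0.6 - 1/0.67 = 0.17413 cm^-1, so d_i = 5.743 cm.
m_obj = -d_i/d_o = -5.743/0.67 = -8.571.
Eyepiece angular magnification (image at infinity): M_eye = D/f_e = 25/2 = 12.500.
Overall M = m_obj x M_eye = (-8.571)(12.500) = -107.14.
|M| = 107.14.

107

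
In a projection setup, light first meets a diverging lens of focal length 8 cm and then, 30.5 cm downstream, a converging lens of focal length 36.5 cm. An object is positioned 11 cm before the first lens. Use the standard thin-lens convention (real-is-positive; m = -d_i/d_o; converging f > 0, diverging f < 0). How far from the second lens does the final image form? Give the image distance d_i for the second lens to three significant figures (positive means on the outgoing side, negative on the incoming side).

-937 cm

Lens 1: 1/d_i1 = 1/f_1 - 1/d_o1 = 1/(-8) - 1/11 = -0.21591 cm^-1, so d_i1 = -4.632 cm.
With d_i1 < 0 the first image is virtual and lies on the object side; the object distance for lens 2 is d_o2 = 30.5 - (-4.632) = 35.132 cm.
Lens 2: 1/d_i2 = 1/f_2 - 1/d_o2 = 1/36.5 - 1/(35.132) = -0.00107 cm^-1, so d_i2 = -937.067 cm.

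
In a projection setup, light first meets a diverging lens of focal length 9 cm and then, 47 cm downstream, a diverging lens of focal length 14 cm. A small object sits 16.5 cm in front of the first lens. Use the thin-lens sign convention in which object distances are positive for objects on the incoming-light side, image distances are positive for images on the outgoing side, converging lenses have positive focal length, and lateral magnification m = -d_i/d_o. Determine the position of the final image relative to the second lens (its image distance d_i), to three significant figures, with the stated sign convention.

Applying the thin-lens equation to the first lens, 1/(-9) = 1/16.5 + 1/d_i1, which gives d_i1 = -5.824 cm.
The intermediate image is virtual, 5.824 cm to the left of lens 1, so d_o2 = L - d_i1 = 47 - (-5.824) = 52.824 cm.
Applying the thin-lens equation again with f_2 = -14 cm and d_o2 = 52.824 cm gives d_i2 = -11.067 cm.

-11.1 cm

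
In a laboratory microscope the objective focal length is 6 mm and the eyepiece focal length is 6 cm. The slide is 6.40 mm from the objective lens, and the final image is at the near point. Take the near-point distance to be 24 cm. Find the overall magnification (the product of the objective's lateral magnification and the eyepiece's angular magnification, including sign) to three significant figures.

Convert to cm: f_obj = 6 mm = 0.6 cm; d_o = 6.40 mm = 0.64 cm.
Objective: 1/d_i = 1/f_obj - 1/d_o = 1/0.6 - 1/0.64 = 0.10417 cm^-1, so d_i = 9.600 cm.
m_obj = -d_i/d_o = -9.600/0.64 = -15.000.
Eyepiece angular magnification (image at near point): M_eye = 1 + D/f_e = 1 + 24/6 = 5.000.
Overall M = m_obj x M_eye = (-15.000)(5.000) = -75.00.

-75.0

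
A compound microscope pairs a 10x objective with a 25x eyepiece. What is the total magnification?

The overall magnification of a compound microscope is the product of the objective and eyepiece magnifications:
M = M_obj x M_eye = 10 x 25 = 250.

250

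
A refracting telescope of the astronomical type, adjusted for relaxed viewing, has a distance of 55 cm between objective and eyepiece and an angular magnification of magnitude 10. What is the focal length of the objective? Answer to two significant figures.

50 cm

In normal adjustment the tube length equals f_obj + f_eye and |M| = f_obj/f_eye.
So f_obj = 10 f_eye and 10 f_eye + f_eye = 55 cm, giving f_eye = 55/11 = 5.000 cm and f_obj = 50.000 cm.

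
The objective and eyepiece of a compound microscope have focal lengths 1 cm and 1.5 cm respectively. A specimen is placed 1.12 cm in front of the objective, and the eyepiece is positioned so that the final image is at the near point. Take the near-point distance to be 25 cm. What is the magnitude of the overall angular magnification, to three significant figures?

Objective: 1/d_i = 1/f_obj - 1/d_o = 1/1 - 1/1.12 = 0.10714 cm^-1, so d_i = 9.333 cm.
m_obj = -d_i/d_o = -9.333/1.12 = -8.333.
Eyepiece angular magnification (image at near point): M_eye = 1 + D/f_e = 1 + 25/1.5 = 17.667.
Overall M = m_obj x M_eye = (-8.333)(17.667) = -147.22.
|M| = 147.22.

147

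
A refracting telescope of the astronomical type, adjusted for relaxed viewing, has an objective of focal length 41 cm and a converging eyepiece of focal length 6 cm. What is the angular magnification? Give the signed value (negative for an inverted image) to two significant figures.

-6.8

M = -f_obj/f_eye = -41/(6) = -6.833.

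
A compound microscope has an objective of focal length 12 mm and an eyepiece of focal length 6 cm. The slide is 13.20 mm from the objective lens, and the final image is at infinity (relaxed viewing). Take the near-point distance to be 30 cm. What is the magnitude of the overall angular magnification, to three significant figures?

Convert to cm: f_obj = 12 mm = 1.2 cm; d_o = 13.20 mm = 1.32 cm.
Objective: 1/d_i = 1/f_obj - 1/d_o = 1/1.2 - 1/1.32 = 0.07576 cm^-1, so d_i = 13.200 cm.
m_obj = -d_i/d_o = -13.200/1.32 = -10.000.
Eyepiece angular magnification (image at infinity): M_eye = D/f_e = 30/6 = 5.000.
Overall M = m_obj x M_eye = (-10.000)(5.000) = -50.00.
|M| = 50.00.

50.0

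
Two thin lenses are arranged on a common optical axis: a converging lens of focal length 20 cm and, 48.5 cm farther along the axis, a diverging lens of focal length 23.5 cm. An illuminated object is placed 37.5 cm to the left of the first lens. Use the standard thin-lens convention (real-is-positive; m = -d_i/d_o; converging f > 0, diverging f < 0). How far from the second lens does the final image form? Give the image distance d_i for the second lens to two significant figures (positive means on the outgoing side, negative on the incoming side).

-4.6 cm

First lens: d_i1 = 1/(1/20 - 1/37.5) = 42.857 cm.
That image sits 5.643 cm in front of the second lens, so d_o2 = 5.643 cm.
Second lens: d_i2 = 1/(1/(-23.5) - 1/(5.643)) = -4.550 cm.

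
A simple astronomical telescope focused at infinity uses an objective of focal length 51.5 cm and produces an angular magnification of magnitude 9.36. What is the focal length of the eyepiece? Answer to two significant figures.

5.5 cm

|M| = f_obj/f_eye, so f_eye = f_obj/|M| = 51.5/9.36 = 5.502 cm.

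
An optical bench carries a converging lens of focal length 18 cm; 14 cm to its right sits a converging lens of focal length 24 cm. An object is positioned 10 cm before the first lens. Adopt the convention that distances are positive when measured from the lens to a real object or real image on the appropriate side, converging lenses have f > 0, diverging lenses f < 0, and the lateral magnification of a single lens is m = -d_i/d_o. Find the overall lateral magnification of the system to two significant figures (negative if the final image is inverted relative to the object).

-4.3

Lens 1: 1/d_i1 = 1/f_1 - 1/d_o1 = 1/18 - 1/10 = -0.04444 cm^-1, so d_i1 = -22.500 cm.
m_1 = -(-22.500)/10 = 2.2500.
The intermediate image is virtual, 22.500 cm to the left of lens 1, so d_o2 = L - d_i1 = 14 - (-22.500) = 36.500 cm.
Lens 2: 1/d_i2 = 1/f_2 - 1/d_o2 = 1/24 - 1/(36.500) = 0.01427 cm^-1, so d_i2 = 70.080 cm.
m_2 = -(70.080)/(36.500) = -1.9200.
Overall magnification: m = m_1 m_2 = -4.3200.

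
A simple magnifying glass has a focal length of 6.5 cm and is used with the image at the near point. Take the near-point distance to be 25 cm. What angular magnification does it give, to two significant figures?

4.8

M = 1 + D/f = 1 + 25/6.5 = 4.846.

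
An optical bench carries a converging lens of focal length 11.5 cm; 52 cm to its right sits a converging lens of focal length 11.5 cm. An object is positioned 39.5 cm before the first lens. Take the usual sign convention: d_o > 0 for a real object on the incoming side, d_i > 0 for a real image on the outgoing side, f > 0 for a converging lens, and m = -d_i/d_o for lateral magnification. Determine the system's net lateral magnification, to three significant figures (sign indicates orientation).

Applying the thin-lens equation to the first lens, 1/11.5 = 1/39.5 + 1/d_i1, which gives d_i1 = 16.223 cm.
Its lateral magnification is m_1 = -d_i1/d_o1 = -(16.223)/39.5 = -0.4107.
The intermediate image is 16.223 cm to the right of lens 1, so d_o2 = L - d_i1 = 52 - 16.223 = 35.777 cm.
Applying the thin-lens equation again with f_2 = 11.5 cm and d_o2 = 35.777 cm gives d_i2 = 16.948 cm.
m_2 = -(16.948)/(35.777) = -0.4737.
Total m = m_1 x m_2 = (-0.4107)(-0.4737) = 0.1946.

0.195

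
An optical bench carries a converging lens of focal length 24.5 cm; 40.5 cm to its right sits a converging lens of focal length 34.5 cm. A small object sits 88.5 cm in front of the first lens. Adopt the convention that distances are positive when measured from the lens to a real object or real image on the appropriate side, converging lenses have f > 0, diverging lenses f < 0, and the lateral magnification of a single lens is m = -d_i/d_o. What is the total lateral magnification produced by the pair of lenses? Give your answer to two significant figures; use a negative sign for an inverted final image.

-0.47

Applying the thin-lens equation to the first lens, 1/24.5 = 1/88.5 + 1/d_i1, which gives d_i1 = 33.879 cm.
Its lateral magnification is m_1 = -d_i1/d_o1 = -(33.879)/88.5 = -0.3828.
Object distance for lens 2: d_o2 = 40.5 - 33.879 = 6.621 cm.
Applying the thin-lens equation again with f_2 = 34.5 cm and d_o2 = 6.621 cm gives d_i2 = -8.194 cm.
m_2 = -(-8.194)/(6.621) = 1.2375.
The system's lateral magnification is m_1 m_2 = (-0.3828)(1.2375) = -0.4737.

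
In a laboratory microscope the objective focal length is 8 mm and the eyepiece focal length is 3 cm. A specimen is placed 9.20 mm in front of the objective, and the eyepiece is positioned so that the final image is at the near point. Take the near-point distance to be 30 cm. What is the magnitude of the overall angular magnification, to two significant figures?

Convert to cm: f_obj = 8 mm = 0.8 cm; d_o = 9.20 mm = 0.92 cm.
Objective: 1/d_i = 1/f_obj - 1/d_o = 1/0.8 - 1/0.92 = 0.16304 cm^-1, so d_i = 6.133 cm.
m_obj = -d_i/d_o = -6.133/0.92 = -6.667.
Eyepiece angular magnification (image at near point): M_eye = 1 + D/f_e = 1 + 30/3 = 11.000.
Overall M = m_obj x M_eye = (-6.667)(11.000) = -73.33.
|M| = 73.33.

73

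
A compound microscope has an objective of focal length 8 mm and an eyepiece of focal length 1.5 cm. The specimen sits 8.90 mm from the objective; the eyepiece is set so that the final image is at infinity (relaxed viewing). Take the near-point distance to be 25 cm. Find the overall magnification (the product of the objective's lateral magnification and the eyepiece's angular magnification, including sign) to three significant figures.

-148

Convert to cm: f_obj = 8 mm = 0.8 cm; d_o = 8.90 mm = 0.89 cm.
Objective: 1/d_i = 1/f_obj - 1/d_o = 1/0.8 - 1/0.89 = 0.12640 cm^-1, so d_i = 7.911 cm.
m_obj = -d_i/d_o = -7.911/0.89 = -8.889.
Eyepiece angular magnification (image at infinity): M_eye = D/f_e = 25/1.5 = 16.667.
Overall M = m_obj x M_eye = (-8.889)(16.667) = -148.15.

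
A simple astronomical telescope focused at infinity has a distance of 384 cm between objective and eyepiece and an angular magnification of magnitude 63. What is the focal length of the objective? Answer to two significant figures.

380 cm

In normal adjustment the tube length equals f_obj + f_eye and |M| = f_obj/f_eye.
So f_obj = 63 f_eye and 63 f_eye + f_eye = 384 cm, giving f_eye = 384/64 = 6.000 cm and f_obj = 378.000 cm.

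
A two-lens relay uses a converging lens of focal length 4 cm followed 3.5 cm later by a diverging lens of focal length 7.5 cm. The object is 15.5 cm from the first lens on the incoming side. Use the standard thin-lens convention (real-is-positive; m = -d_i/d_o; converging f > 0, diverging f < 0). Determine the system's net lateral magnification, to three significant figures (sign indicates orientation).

-0.465

First lens: d_i1 = 1/(1/4 - 1/15.5) = 5.391 cm.
m_1 = -(5.391)/15.5 = -0.3478.
This image would form 5.391 cm past lens 1, i.e. 1.891 cm beyond lens 2, so it is a virtual object for lens 2: d_o2 = 3.5 - 5.391 = -1.891 cm.
Second lens: d_i2 = 1/(1/(-7.5) - 1/(-1.891)) = 2.529 cm.
m_2 = -(2.529)/(-1.891) = 1.3372.
Overall magnification: m = m_1 m_2 = -0.4651.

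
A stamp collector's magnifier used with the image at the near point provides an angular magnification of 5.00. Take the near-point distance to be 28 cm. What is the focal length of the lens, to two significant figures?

For the image at the near point, M = 1 + D/f.
f = D/(M - 1) = 28/(5.0 - 1) = 7.000 cm.

7.0 cm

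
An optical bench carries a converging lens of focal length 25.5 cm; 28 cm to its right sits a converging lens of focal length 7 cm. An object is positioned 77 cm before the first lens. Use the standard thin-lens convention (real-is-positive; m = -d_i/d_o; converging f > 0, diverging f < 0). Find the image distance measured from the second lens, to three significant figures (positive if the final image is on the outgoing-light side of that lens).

Applying the thin-lens equation to the first lens, 1/25.5 = 1/77 + 1/d_i1, which gives d_i1 = 38.126 cm.
This image would form 38.126 cm past lens 1, i.e. 10.126 cm beyond lens 2, so it is a virtual object for lens 2: d_o2 = 28 - 38.126 = -10.126 cm.
Applying the thin-lens equation again with f_2 = 7 cm and d_o2 = -10.126 cm gives d_i2 = 4.139 cm.

4.14 cm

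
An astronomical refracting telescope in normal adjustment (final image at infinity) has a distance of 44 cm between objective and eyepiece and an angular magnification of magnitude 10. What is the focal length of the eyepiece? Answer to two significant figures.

4.0 cm

In normal adjustment the tube length equals f_obj + f_eye and |M| = f_obj/f_eye.
So f_obj = 10 f_eye and 10 f_eye + f_eye = 44 cm, giving f_eye = 44/11 = 4.000 cm and f_obj = 40.000 cm.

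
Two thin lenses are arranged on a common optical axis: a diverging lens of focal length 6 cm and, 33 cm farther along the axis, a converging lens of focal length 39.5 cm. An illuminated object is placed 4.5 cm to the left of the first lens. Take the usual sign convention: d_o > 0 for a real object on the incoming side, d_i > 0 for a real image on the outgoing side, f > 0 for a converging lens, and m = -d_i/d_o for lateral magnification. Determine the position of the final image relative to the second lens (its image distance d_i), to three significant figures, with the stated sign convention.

Applying the thin-lens equation to the first lens, 1/(-6) = 1/4.5 + 1/d_i1, which gives d_i1 = -2.571 cm.
The intermediate image is virtual, 2.571 cm to the left of lens 1, so d_o2 = L - d_i1 = 33 - (-2.571) = 35.571 cm.
Applying the thin-lens equation again with f_2 = 39.5 cm and d_o2 = 35.571 cm gives d_i2 = -357.655 cm.

-358 cm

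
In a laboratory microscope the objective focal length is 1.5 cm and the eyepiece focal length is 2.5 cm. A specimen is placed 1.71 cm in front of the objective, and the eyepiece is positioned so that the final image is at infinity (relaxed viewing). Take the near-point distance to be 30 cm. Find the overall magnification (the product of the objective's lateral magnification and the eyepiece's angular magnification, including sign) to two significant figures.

Objective: 1/d_i = 1/f_obj - 1/d_o = 1/1.5 - 1/1.71 = 0.08187 cm^-1, so d_i = 12.214 cm.
m_obj = -d_i/d_o = -12.214/1.71 = -7.143.
Eyepiece angular magnification (image at infinity): M_eye = D/f_e = 30/2.5 = 12.000.
Overall M = m_obj x M_eye = (-7.143)(12.000) = -85.71.

-86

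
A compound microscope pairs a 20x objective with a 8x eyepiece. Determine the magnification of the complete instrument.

The overall magnification of a compound microscope is the product of the objective and eyepiece magnifications:
M = M_obj x M_eye = 20 x 8 = 160.

160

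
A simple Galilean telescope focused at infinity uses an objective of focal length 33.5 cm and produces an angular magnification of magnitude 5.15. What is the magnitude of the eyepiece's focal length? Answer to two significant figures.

6.5 cm

|M| = f_obj/|f_eye|, so |f_eye| = f_obj/|M| = 33.5/5.15 = 6.505 cm.
(The eyepiece is diverging, so its signed focal length is -6.505 cm.)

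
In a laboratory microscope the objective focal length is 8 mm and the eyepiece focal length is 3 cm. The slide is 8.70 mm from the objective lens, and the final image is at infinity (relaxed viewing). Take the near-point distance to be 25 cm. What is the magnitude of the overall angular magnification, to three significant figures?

Convert to cm: f_obj = 8 mm = 0.8 cm; d_o = 8.70 mm = 0.87 cm.
Objective: 1/d_i = 1/f_obj - 1/d_o = 1/0.8 - 1/0.87 = 0.10057 cm^-1, so d_i = 9.943 cm.
m_obj = -d_i/d_o = -9.943/0.87 = -11.429.
Eyepiece angular magnification (image at infinity): M_eye = D/f_e = 25/3 = 8.333.
Overall M = m_obj x M_eye = (-11.429)(8.333) = -95.24.
|M| = 95.24.

95.2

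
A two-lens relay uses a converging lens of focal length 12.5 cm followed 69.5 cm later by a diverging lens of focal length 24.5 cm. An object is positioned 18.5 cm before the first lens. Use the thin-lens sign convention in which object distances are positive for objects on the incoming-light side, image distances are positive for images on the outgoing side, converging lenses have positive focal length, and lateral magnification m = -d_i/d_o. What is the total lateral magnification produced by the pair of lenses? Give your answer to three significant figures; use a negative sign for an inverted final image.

Applying the thin-lens equation to the first lens, 1/12.5 = 1/18.5 + 1/d_i1, which gives d_i1 = 38.542 cm.
Its lateral magnification is m_1 = -d_i1/d_o1 = -(38.542)/18.5 = -2.0833.
That image sits 30.958 cm in front of the second lens, so d_o2 = 30.958 cm.
Applying the thin-lens equation again with f_2 = -24.5 cm and d_o2 = 30.958 cm gives d_i2 = -13.677 cm.
m_2 = -(-13.677)/(30.958) = 0.4418.
Overall magnification: m = m_1 m_2 = -0.9204.

-0.920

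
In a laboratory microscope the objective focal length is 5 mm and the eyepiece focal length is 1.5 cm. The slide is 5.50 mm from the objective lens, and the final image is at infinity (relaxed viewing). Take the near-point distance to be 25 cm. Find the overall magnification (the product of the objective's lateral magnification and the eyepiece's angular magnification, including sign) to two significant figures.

Convert to cm: f_obj = 5 mm = 0.5 cm; d_o = 5.50 mm = 0.55 cm.
Objective: 1/d_i = 1/f_obj - 1/d_o = 1/0.5 - 1/0.55 = 0.18182 cm^-1, so d_i = 5.500 cm.
m_obj = -d_i/d_o = -5.500/0.55 = -10.000.
Eyepiece angular magnification (image at infinity): M_eye = D/f_e = 25/1.5 = 16.667.
Overall M = m_obj x M_eye = (-10.000)(16.667) = -166.67.

-170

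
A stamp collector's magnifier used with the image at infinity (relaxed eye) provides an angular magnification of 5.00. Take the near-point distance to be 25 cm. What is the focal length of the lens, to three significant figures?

5.00 cm

For the image at infinity, M = D/f.
f = D/M = 25/5.0 = 5.000 cm.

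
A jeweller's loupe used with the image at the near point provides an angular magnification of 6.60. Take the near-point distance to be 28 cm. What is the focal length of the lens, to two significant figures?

5.0 cm

For the image at the near point, M = 1 + D/f.
f = D/(M - 1) = 28/(6.6 - 1) = 5.000 cm.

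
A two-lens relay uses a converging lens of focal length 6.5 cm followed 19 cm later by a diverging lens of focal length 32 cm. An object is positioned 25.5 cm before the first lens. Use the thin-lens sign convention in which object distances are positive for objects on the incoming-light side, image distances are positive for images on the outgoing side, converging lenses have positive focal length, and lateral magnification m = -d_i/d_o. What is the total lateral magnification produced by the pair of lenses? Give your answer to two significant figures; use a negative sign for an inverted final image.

-0.26

Lens 1: 1/d_i1 = 1/f_1 - 1/d_o1 = 1/6.5 - 1/25.5 = 0.11463 cm^-1, so d_i1 = 8.724 cm.
m_1 = -(8.724)/25.5 = -0.3421.
That image sits 10.276 cm in front of the second lens, so d_o2 = 10.276 cm.
Lens 2: 1/d_i2 = 1/f_2 - 1/d_o2 = 1/(-32) - 1/(10.276) = -0.12856 cm^-1, so d_i2 = -7.778 cm.
m_2 = -(-7.778)/(10.276) = 0.7569.
Total m = m_1 x m_2 = (-0.3421)(0.7569) = -0.2589.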